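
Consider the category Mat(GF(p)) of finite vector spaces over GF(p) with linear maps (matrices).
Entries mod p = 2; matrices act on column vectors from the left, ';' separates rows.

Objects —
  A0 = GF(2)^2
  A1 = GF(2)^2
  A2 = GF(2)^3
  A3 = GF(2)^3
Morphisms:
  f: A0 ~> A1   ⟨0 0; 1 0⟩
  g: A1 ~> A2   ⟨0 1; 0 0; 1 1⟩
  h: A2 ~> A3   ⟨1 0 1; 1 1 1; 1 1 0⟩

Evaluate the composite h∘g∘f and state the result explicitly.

  e0=(1,0) f~>(0,1) g~>(1,0,1) h~>(0,0,1)
  e1=(0,1) f~>(0,0) g~>(0,0,0) h~>(0,0,0)
result: ⟨0 0; 0 0; 1 0⟩

Answer: ⟨0 0; 0 0; 1 0⟩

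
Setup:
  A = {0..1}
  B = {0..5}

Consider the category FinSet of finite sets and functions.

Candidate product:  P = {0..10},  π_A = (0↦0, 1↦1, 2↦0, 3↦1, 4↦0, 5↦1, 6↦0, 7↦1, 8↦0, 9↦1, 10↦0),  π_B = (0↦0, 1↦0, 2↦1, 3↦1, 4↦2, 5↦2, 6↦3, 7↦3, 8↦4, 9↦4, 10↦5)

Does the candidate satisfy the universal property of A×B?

|A|·|B| = 2·6 = 12;  |P| = 11
  → cardinalities differ; no bijection possible.

Answer: NOT A VALID PRODUCT — |P|=11 ≠ |A|·|B|=12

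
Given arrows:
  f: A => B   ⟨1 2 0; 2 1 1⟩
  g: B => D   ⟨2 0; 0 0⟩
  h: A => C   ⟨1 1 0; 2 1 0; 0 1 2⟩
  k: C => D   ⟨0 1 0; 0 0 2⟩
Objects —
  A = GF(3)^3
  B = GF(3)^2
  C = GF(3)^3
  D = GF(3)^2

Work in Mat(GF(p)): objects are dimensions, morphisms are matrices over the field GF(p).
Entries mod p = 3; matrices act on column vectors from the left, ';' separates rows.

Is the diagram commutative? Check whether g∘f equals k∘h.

Answer: DOES NOT COMMUTE

Trace:
Path 1 = f;g:
  e0=⟨1,0,0⟩ f=>⟨1,2⟩ g=>⟨2,0⟩
  e1=⟨0,1,0⟩ f=>⟨2,1⟩ g=>⟨1,0⟩
  e2=⟨0,0,1⟩ f=>⟨0,1⟩ g=>⟨0,0⟩
  ⟦path⟧₁ = ⟨2 1 0; 0 0 0⟩
Path 2 = h;k:
  e0=⟨1,0,0⟩ h=>⟨1,2,0⟩ k=>⟨2,0⟩
  e1=⟨0,1,0⟩ h=>⟨1,1,1⟩ k=>⟨1,2⟩
  e2=⟨0,0,1⟩ h=>⟨0,0,2⟩ k=>⟨0,1⟩
  ⟦path⟧₂ = ⟨2 1 0; 0 2 1⟩
Equal? NO — does not commute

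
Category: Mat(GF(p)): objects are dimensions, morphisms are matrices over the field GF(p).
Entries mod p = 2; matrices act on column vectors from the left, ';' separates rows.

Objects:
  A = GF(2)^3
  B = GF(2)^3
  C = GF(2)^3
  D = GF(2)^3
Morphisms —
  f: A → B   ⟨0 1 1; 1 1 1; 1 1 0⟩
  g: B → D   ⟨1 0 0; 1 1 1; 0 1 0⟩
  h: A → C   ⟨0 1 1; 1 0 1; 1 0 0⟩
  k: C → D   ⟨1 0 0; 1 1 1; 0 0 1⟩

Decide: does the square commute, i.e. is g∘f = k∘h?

1) trace f;g:
  e0=(1,0,0) f→(0,1,1) g→(0,0,1)
  e1=(0,1,0) f→(1,1,1) g→(1,1,1)
  e2=(0,0,1) f→(1,1,0) g→(1,0,1)
  result₁ = ⟨0 1 1; 0 1 0; 1 1 1⟩
2) trace h;k:
  e0=(1,0,0) h→(0,1,1) k→(0,0,1)
  e1=(0,1,0) h→(1,0,0) k→(1,1,0)
  e2=(0,0,1) h→(1,1,0) k→(1,0,0)
  result₂ = ⟨0 1 1; 0 1 0; 1 0 0⟩
Equal? NO — does not commute

Answer: DOES NOT COMMUTE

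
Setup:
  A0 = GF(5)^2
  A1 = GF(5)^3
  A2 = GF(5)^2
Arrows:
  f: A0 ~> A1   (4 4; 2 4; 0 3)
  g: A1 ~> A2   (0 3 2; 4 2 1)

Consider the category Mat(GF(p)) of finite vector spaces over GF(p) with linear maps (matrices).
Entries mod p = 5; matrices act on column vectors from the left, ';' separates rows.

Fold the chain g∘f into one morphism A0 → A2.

Answer: (1 3; 0 2)

Derivation:
  e0=(1,0) f~>(4,2,0) g~>(1,0)
  e1=(0,1) f~>(4,4,3) g~>(3,2)
composite: (1 3; 0 2)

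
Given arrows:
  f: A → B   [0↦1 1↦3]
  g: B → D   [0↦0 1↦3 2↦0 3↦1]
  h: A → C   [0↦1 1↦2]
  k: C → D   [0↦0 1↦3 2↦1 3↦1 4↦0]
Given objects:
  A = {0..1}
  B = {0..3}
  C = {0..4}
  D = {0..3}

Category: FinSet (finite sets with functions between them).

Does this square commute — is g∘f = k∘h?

Path 1 = f;g:
  0 f→1 g→3
  1 f→3 g→1
  composite₁ = [0↦3 1↦1]
Path 2 = h;k:
  0 h→1 k→3
  1 h→2 k→1
  composite₂ = [0↦3 1↦1]
Equal? equal; square commutes

Answer: COMMUTES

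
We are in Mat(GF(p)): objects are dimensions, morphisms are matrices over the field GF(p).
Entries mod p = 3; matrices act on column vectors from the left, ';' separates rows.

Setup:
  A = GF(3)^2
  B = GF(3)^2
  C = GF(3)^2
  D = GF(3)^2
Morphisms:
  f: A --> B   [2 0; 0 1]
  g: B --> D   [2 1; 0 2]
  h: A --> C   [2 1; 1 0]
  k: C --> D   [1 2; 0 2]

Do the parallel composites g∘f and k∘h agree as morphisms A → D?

Answer: DOES NOT COMMUTE

Work:
Path 1 = f;g:
  e0=(1,0) f-->(2,0) g-->(1,0)
  e1=(0,1) f-->(0,1) g-->(1,2)
  result₁ = [1 1; 0 2]
Path 2 = h;k:
  e0=(1,0) h-->(2,1) k-->(1,2)
  e1=(0,1) h-->(1,0) k-->(1,0)
  result₂ = [1 1; 2 0]
Equal? distinct morphisms ✗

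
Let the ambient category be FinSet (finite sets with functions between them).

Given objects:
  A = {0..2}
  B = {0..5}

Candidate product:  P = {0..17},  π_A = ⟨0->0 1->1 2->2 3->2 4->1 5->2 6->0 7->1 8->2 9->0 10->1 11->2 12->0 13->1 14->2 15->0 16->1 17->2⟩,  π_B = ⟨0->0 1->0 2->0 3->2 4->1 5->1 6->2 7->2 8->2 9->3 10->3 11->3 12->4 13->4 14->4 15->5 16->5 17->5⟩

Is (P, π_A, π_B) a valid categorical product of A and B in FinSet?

Answer: NOT A VALID PRODUCT — duplicate pair at indices 8,3

Derivation:
|A|·|B| = 3·6 = 18;  |P| = 18
Check the pairing map k ↦ (π_A(k), π_B(k)):
  0 -> (0,0)
  1 -> (1,0)
  2 -> (2,0)
  3 -> (2,2)
  4 -> (1,1)
  5 -> (2,1)
  6 -> (0,2)
  7 -> (1,2)
  8 -> (2,2)  ✗ repeats pair of k=3
  9 -> (0,3)
  10 -> (1,3)
  11 -> (2,3)
  12 -> (0,4)
  13 -> (1,4)
  14 -> (2,4)
  15 -> (0,5)
  16 -> (1,5)
  17 -> (2,5)
distinct pairs in image: 17 / 18 needed
  → (2,2) hit at k=3 and k=8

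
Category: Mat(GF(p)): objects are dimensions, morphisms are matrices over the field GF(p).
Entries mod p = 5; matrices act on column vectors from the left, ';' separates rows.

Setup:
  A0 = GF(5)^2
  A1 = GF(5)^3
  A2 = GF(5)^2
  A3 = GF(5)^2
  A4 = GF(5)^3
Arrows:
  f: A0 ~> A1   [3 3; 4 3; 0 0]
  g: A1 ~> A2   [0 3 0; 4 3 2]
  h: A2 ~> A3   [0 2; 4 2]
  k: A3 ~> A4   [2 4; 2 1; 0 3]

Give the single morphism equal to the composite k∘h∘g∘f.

  e0=⟨1,0⟩ f~>⟨3,4,0⟩ g~>⟨2,4⟩ h~>⟨3,1⟩ k~>⟨0,2,3⟩
  e1=⟨0,1⟩ f~>⟨3,3,0⟩ g~>⟨4,1⟩ h~>⟨2,3⟩ k~>⟨1,2,4⟩
result: [0 1; 2 2; 3 4]

Answer: [0 1; 2 2; 3 4]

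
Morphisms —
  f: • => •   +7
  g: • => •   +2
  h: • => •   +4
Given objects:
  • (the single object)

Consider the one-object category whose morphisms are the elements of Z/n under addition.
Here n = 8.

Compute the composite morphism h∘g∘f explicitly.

  0 +7≡7 +2≡1 +4≡5  (mod 8)
⟦path⟧: +5

Answer: +5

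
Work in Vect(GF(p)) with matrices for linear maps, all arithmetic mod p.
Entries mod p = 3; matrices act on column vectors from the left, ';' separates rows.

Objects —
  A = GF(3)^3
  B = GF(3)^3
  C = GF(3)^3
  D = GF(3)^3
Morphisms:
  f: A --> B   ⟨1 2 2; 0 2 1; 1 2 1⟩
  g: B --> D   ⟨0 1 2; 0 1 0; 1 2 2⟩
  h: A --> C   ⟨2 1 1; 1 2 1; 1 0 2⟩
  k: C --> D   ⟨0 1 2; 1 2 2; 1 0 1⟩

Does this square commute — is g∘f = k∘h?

Answer: DOES NOT COMMUTE

Trace:
Path 1 = f;g:
  e0=⟨1,0,0⟩ f-->⟨1,0,1⟩ g-->⟨2,0,0⟩
  e1=⟨0,1,0⟩ f-->⟨2,2,2⟩ g-->⟨0,2,1⟩
  e2=⟨0,0,1⟩ f-->⟨2,1,1⟩ g-->⟨0,1,0⟩
  result₁ = ⟨2 0 0; 0 2 1; 0 1 0⟩
Path 2 = h;k:
  e0=⟨1,0,0⟩ h-->⟨2,1,1⟩ k-->⟨0,0,0⟩
  e1=⟨0,1,0⟩ h-->⟨1,2,0⟩ k-->⟨2,2,1⟩
  e2=⟨0,0,1⟩ h-->⟨1,1,2⟩ k-->⟨2,1,0⟩
  result₂ = ⟨0 2 2; 0 2 1; 0 1 0⟩
Equal? NO — does not commute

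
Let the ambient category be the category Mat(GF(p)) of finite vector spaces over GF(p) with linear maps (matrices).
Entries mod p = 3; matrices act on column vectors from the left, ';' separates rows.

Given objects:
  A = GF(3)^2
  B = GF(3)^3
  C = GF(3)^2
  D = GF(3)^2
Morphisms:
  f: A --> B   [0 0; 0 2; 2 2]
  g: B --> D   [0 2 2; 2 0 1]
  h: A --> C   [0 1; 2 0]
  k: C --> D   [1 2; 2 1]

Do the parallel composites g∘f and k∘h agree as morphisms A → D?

Along f;g (path 1):
  e0=⟨1,0⟩ f-->⟨0,0,2⟩ g-->⟨1,2⟩
  e1=⟨0,1⟩ f-->⟨0,2,2⟩ g-->⟨2,2⟩
  composite₁ = [1 2; 2 2]
Along h;k (path 2):
  e0=⟨1,0⟩ h-->⟨0,2⟩ k-->⟨1,2⟩
  e1=⟨0,1⟩ h-->⟨1,0⟩ k-->⟨1,2⟩
  composite₂ = [1 1; 2 2]
Equal? NO — does not commute

Answer: DOES NOT COMMUTE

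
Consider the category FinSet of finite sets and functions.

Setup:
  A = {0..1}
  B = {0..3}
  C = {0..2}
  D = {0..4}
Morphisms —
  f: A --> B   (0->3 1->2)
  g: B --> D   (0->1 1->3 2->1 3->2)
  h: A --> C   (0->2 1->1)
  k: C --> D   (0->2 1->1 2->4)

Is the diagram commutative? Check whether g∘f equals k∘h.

Along f;g (path 1):
  0 f-->3 g-->2
  1 f-->2 g-->1
  result₁ = (0->2 1->1)
Along h;k (path 2):
  0 h-->2 k-->4
  1 h-->1 k-->1
  result₂ = (0->4 1->1)
Equal? differ; not commutative

Answer: DOES NOT COMMUTE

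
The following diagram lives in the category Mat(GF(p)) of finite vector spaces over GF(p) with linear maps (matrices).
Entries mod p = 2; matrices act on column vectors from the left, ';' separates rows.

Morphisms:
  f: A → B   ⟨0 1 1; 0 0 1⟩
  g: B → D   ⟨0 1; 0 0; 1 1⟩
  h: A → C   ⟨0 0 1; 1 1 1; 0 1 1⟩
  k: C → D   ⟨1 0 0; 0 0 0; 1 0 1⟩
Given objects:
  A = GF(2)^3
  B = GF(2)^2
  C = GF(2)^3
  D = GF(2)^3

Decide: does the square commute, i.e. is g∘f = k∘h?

Along f;g (path 1):
  e0=(1,0,0) f→(0,0) g→(0,0,0)
  e1=(0,1,0) f→(1,0) g→(0,0,1)
  e2=(0,0,1) f→(1,1) g→(1,0,0)
  composite₁ = ⟨0 0 1; 0 0 0; 0 1 0⟩
Along h;k (path 2):
  e0=(1,0,0) h→(0,1,0) k→(0,0,0)
  e1=(0,1,0) h→(0,1,1) k→(0,0,1)
  e2=(0,0,1) h→(1,1,1) k→(1,0,0)
  composite₂ = ⟨0 0 1; 0 0 0; 0 1 0⟩
Equal? YES — commutes

Answer: COMMUTES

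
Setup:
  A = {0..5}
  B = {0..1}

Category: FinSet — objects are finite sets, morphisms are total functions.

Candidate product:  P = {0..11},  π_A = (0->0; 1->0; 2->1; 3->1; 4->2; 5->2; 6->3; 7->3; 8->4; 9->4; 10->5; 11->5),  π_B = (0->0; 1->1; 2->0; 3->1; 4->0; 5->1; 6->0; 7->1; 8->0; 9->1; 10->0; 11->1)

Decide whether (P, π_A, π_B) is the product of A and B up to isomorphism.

|A|·|B| = 6·2 = 12;  |P| = 12
Check the pairing map k ↦ (π_A(k), π_B(k)):
  0 -> (0,0)
  1 -> (0,1)
  2 -> (1,0)
  3 -> (1,1)
  4 -> (2,0)
  5 -> (2,1)
  6 -> (3,0)
  7 -> (3,1)
  8 -> (4,0)
  9 -> (4,1)
  10 -> (5,0)
  11 -> (5,1)
distinct pairs in image: 12 / 12 needed
  → bijection onto A×B; projections well-typed.

Answer: VALID PRODUCT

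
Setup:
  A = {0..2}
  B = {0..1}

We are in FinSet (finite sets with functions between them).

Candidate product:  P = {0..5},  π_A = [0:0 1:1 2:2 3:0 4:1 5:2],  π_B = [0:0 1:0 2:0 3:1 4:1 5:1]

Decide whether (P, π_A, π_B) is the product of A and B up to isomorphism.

Answer: VALID PRODUCT

Trace:
|A|·|B| = 3·2 = 6;  |P| = 6
Check the pairing map k ↦ (π_A(k), π_B(k)):
  0 : (0,0)
  1 : (1,0)
  2 : (2,0)
  3 : (0,1)
  4 : (1,1)
  5 : (2,1)
distinct pairs in image: 6 / 6 needed
  → bijection onto A×B; projections well-typed.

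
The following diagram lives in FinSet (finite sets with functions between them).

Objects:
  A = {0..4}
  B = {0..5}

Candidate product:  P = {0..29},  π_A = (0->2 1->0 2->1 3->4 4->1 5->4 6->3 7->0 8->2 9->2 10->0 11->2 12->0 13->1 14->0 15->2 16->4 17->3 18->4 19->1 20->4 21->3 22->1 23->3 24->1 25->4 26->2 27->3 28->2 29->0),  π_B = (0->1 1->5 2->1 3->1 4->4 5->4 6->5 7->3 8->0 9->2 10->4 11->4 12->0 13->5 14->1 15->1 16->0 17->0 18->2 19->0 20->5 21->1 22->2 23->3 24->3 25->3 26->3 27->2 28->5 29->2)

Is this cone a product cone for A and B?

|A|·|B| = 5·6 = 30;  |P| = 30
Check the pairing map k ↦ (π_A(k), π_B(k)):
  0 -> (2,1)
  1 -> (0,5)
  2 -> (1,1)
  3 -> (4,1)
  4 -> (1,4)
  5 -> (4,4)
  6 -> (3,5)
  7 -> (0,3)
  8 -> (2,0)
  9 -> (2,2)
  10 -> (0,4)
  11 -> (2,4)
  12 -> (0,0)
  13 -> (1,5)
  14 -> (0,1)
  15 -> (2,1)  ✗ repeats pair of k=0
  16 -> (4,0)
  17 -> (3,0)
  18 -> (4,2)
  19 -> (1,0)
  20 -> (4,5)
  21 -> (3,1)
  22 -> (1,2)
  23 -> (3,3)
  24 -> (1,3)
  25 -> (4,3)
  26 -> (2,3)
  27 -> (3,2)
  28 -> (2,5)
  29 -> (0,2)
distinct pairs in image: 29 / 30 needed
  → (2,1) hit at k=0 and k=15

Answer: NOT A VALID PRODUCT — duplicate pair at indices 15,0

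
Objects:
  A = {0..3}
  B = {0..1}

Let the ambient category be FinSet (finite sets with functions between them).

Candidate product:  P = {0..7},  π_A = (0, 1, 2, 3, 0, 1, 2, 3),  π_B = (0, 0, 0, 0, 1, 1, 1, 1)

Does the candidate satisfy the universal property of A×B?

Answer: VALID PRODUCT

Work:
|A|·|B| = 4·2 = 8;  |P| = 8
Check the pairing map k ↦ (π_A(k), π_B(k)):
  0 -> (0,0)
  1 -> (1,0)
  2 -> (2,0)
  3 -> (3,0)
  4 -> (0,1)
  5 -> (1,1)
  6 -> (2,1)
  7 -> (3,1)
distinct pairs in image: 8 / 8 needed
  → bijection onto A×B; projections well-typed.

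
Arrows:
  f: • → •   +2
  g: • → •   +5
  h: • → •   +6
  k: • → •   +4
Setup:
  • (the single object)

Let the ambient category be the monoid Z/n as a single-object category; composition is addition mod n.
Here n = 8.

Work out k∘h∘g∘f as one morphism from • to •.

Answer: +1

Derivation:
  0 +2≡2 +5≡7 +6≡5 +4≡1  (mod 8)
composite: +1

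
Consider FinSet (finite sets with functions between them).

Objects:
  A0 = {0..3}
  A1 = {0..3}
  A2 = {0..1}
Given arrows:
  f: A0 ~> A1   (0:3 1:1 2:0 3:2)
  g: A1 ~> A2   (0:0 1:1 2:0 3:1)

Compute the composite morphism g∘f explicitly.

Answer: (0:1 1:1 2:0 3:0)

Derivation:
  0 f~>3 g~>1
  1 f~>1 g~>1
  2 f~>0 g~>0
  3 f~>2 g~>0
result: (0:1 1:1 2:0 3:0)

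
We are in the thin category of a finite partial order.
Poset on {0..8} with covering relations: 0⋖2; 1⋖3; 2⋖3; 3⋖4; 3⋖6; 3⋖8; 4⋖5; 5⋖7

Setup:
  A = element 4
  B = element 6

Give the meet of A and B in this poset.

Answer: A∧B = 3

Derivation:
Common predecessors of 4,6: {0,1,2,3}
  0 <= 3
  1 <= 3
  2 <= 3
  3 <= 3
glb = 3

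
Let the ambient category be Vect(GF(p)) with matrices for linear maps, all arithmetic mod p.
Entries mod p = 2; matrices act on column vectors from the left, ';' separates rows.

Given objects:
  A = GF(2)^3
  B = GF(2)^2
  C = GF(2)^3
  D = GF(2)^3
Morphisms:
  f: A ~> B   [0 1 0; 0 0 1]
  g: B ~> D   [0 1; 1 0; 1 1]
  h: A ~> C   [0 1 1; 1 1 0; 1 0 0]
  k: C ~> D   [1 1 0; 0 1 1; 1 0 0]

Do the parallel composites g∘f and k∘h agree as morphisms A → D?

1) trace f;g:
  e0=⟨1,0,0⟩ f~>⟨0,0⟩ g~>⟨0,0,0⟩
  e1=⟨0,1,0⟩ f~>⟨1,0⟩ g~>⟨0,1,1⟩
  e2=⟨0,0,1⟩ f~>⟨0,1⟩ g~>⟨1,0,1⟩
  ⟦path⟧₁ = [0 0 1; 0 1 0; 0 1 1]
2) trace h;k:
  e0=⟨1,0,0⟩ h~>⟨0,1,1⟩ k~>⟨1,0,0⟩
  e1=⟨0,1,0⟩ h~>⟨1,1,0⟩ k~>⟨0,1,1⟩
  e2=⟨0,0,1⟩ h~>⟨1,0,0⟩ k~>⟨1,0,1⟩
  ⟦path⟧₂ = [1 0 1; 0 1 0; 0 1 1]
Equal? distinct morphisms ✗

Answer: DOES NOT COMMUTE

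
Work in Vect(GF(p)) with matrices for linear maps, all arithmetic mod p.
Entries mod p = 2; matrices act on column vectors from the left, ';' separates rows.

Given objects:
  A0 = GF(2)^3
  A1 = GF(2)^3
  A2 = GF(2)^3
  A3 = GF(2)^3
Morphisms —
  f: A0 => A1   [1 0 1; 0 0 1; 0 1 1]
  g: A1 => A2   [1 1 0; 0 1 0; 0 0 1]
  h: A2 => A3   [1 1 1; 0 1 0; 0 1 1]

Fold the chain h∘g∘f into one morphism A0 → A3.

Answer: [1 1 0; 0 0 1; 0 1 0]

Work:
  e0=⟨1,0,0⟩ f=>⟨1,0,0⟩ g=>⟨1,0,0⟩ h=>⟨1,0,0⟩
  e1=⟨0,1,0⟩ f=>⟨0,0,1⟩ g=>⟨0,0,1⟩ h=>⟨1,0,1⟩
  e2=⟨0,0,1⟩ f=>⟨1,1,1⟩ g=>⟨0,1,1⟩ h=>⟨0,1,0⟩
result: [1 1 0; 0 0 1; 0 1 0]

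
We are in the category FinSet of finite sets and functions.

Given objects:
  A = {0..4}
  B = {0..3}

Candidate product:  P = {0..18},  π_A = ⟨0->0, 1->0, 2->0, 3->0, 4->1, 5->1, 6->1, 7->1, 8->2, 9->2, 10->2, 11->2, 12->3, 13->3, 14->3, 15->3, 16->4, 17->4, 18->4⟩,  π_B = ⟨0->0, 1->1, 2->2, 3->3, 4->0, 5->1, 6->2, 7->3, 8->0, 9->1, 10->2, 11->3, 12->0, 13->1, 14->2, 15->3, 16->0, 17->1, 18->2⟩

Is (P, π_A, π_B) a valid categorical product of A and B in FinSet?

|A|·|B| = 5·4 = 20;  |P| = 19
  → cardinalities differ; no bijection possible.

Answer: NOT A VALID PRODUCT — |P|=19 ≠ |A|·|B|=20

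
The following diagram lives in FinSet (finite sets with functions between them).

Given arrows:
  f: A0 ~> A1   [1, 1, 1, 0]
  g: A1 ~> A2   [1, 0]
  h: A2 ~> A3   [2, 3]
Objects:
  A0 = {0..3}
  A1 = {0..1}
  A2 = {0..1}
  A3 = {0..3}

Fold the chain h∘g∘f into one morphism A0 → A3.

  0 f~>1 g~>0 h~>2
  1 f~>1 g~>0 h~>2
  2 f~>1 g~>0 h~>2
  3 f~>0 g~>1 h~>3
composite: [2, 2, 2, 3]

Answer: [2, 2, 2, 3]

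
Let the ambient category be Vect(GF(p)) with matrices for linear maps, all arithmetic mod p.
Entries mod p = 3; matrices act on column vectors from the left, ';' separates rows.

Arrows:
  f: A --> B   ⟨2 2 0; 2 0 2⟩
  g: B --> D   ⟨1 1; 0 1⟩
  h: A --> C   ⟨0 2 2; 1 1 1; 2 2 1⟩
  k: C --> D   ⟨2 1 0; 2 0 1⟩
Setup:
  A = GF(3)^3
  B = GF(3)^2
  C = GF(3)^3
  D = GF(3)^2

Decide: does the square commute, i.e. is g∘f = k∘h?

Path 1 = f;g:
  e0=⟨1,0,0⟩ f-->⟨2,2⟩ g-->⟨1,2⟩
  e1=⟨0,1,0⟩ f-->⟨2,0⟩ g-->⟨2,0⟩
  e2=⟨0,0,1⟩ f-->⟨0,2⟩ g-->⟨2,2⟩
  ⟦path⟧₁ = ⟨1 2 2; 2 0 2⟩
Path 2 = h;k:
  e0=⟨1,0,0⟩ h-->⟨0,1,2⟩ k-->⟨1,2⟩
  e1=⟨0,1,0⟩ h-->⟨2,1,2⟩ k-->⟨2,0⟩
  e2=⟨0,0,1⟩ h-->⟨2,1,1⟩ k-->⟨2,2⟩
  ⟦path⟧₂ = ⟨1 2 2; 2 0 2⟩
Equal? equal; square commutes

Answer: COMMUTES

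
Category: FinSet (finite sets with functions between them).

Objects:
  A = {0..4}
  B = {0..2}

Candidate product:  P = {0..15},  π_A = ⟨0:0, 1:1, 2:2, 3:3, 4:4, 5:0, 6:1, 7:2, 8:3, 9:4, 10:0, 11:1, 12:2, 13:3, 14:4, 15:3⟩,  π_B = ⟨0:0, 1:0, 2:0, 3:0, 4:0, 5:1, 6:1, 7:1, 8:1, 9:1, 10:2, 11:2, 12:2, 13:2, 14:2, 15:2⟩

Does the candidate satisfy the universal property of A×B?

|A|·|B| = 5·3 = 15;  |P| = 16
  → cardinalities differ; no bijection possible.

Answer: NOT A VALID PRODUCT — |P|=16 ≠ |A|·|B|=15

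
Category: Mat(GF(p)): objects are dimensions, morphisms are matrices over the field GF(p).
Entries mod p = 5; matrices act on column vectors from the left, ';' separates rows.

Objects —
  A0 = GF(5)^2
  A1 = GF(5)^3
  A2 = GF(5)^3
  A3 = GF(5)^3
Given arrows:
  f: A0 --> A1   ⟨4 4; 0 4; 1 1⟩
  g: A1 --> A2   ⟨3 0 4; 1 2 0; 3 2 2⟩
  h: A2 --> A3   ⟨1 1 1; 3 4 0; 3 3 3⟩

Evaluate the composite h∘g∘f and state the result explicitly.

Answer: ⟨4 0; 4 1; 2 0⟩

Work:
  e0=[1,0] f-->[4,0,1] g-->[1,4,4] h-->[4,4,2]
  e1=[0,1] f-->[4,4,1] g-->[1,2,2] h-->[0,1,0]
composite: ⟨4 0; 4 1; 2 0⟩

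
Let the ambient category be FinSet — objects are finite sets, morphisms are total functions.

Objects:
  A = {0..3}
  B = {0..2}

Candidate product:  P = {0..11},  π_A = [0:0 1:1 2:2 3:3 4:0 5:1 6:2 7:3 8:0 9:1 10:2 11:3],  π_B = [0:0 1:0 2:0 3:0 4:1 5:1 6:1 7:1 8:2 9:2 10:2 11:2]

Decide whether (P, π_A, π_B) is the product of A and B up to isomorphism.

Answer: VALID PRODUCT

Derivation:
|A|·|B| = 4·3 = 12;  |P| = 12
Check the pairing map k ↦ (π_A(k), π_B(k)):
  0 : (0,0)
  1 : (1,0)
  2 : (2,0)
  3 : (3,0)
  4 : (0,1)
  5 : (1,1)
  6 : (2,1)
  7 : (3,1)
  8 : (0,2)
  9 : (1,2)
  10 : (2,2)
  11 : (3,2)
distinct pairs in image: 12 / 12 needed
  → bijection onto A×B; projections well-typed.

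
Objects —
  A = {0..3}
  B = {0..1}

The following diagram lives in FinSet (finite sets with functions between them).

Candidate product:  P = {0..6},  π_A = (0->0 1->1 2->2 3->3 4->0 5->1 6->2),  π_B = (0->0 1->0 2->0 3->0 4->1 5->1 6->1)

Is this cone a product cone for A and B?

|A|·|B| = 4·2 = 8;  |P| = 7
  → cardinalities differ; no bijection possible.

Answer: NOT A VALID PRODUCT — |P|=7 ≠ |A|·|B|=8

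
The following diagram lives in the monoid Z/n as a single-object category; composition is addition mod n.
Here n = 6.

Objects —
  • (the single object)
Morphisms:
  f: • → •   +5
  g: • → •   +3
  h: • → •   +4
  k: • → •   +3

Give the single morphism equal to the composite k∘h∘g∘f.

Answer: +3

Work:
  0 +5≡5 +3≡2 +4≡0 +3≡3  (mod 6)
result: +3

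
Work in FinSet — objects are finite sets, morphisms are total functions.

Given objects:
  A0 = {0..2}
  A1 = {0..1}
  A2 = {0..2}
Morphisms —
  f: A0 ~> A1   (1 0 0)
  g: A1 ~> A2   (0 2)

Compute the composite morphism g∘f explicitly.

Answer: (2 0 0)

Derivation:
  0 f~>1 g~>2
  1 f~>0 g~>0
  2 f~>0 g~>0
composite: (2 0 0)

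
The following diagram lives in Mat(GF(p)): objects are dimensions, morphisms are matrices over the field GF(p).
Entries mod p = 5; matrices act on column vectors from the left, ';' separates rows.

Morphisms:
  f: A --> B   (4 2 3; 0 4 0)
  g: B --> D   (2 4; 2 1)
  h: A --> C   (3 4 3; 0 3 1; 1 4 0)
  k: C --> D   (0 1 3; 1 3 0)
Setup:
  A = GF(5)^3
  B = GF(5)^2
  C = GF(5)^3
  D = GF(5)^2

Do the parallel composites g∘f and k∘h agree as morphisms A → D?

Answer: COMMUTES

Derivation:
Along f;g (path 1):
  e0=(1,0,0) f-->(4,0) g-->(3,3)
  e1=(0,1,0) f-->(2,4) g-->(0,3)
  e2=(0,0,1) f-->(3,0) g-->(1,1)
  ⟦path⟧₁ = (3 0 1; 3 3 1)
Along h;k (path 2):
  e0=(1,0,0) h-->(3,0,1) k-->(3,3)
  e1=(0,1,0) h-->(4,3,4) k-->(0,3)
  e2=(0,0,1) h-->(3,1,0) k-->(1,1)
  ⟦path⟧₂ = (3 0 1; 3 3 1)
Equal? same morphism ✓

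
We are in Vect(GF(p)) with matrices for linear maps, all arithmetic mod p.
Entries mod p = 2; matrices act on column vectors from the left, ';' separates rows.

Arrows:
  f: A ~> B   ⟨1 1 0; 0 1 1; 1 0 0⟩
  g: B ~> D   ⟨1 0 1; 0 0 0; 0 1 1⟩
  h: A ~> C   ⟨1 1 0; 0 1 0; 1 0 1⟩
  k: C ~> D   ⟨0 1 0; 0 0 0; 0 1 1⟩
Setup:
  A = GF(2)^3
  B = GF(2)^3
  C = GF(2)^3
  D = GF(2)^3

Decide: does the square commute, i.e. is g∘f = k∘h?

Answer: COMMUTES

Work:
1) trace f;g:
  e0=[1,0,0] f~>[1,0,1] g~>[0,0,1]
  e1=[0,1,0] f~>[1,1,0] g~>[1,0,1]
  e2=[0,0,1] f~>[0,1,0] g~>[0,0,1]
  ⟦path⟧₁ = ⟨0 1 0; 0 0 0; 1 1 1⟩
2) trace h;k:
  e0=[1,0,0] h~>[1,0,1] k~>[0,0,1]
  e1=[0,1,0] h~>[1,1,0] k~>[1,0,1]
  e2=[0,0,1] h~>[0,0,1] k~>[0,0,1]
  ⟦path⟧₂ = ⟨0 1 0; 0 0 0; 1 1 1⟩
Equal? YES — commutes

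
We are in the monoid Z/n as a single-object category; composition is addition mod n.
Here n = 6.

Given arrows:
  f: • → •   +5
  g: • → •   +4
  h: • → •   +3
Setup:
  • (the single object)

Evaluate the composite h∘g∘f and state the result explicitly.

  0 +5≡5 +4≡3 +3≡0  (mod 6)
composite: +0

Answer: +0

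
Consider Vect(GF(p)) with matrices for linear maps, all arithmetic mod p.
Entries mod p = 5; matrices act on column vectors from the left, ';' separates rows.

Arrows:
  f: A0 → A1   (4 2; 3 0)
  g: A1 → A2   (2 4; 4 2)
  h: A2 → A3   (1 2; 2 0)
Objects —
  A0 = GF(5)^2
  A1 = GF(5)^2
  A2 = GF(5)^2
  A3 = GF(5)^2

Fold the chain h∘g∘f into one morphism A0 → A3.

Answer: (4 0; 0 3)

Trace:
  e0=(1,0) f→(4,3) g→(0,2) h→(4,0)
  e1=(0,1) f→(2,0) g→(4,3) h→(0,3)
composite: (4 0; 0 3)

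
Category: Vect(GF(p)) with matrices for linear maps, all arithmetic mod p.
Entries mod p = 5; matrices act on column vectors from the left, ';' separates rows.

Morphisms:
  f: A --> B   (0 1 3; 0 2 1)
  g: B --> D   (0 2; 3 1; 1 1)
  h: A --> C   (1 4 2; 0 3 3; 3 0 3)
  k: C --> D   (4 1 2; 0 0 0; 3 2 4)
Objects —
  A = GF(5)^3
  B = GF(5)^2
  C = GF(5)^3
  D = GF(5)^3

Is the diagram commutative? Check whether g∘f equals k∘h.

1) trace f;g:
  e0=⟨1,0,0⟩ f-->⟨0,0⟩ g-->⟨0,0,0⟩
  e1=⟨0,1,0⟩ f-->⟨1,2⟩ g-->⟨4,0,3⟩
  e2=⟨0,0,1⟩ f-->⟨3,1⟩ g-->⟨2,0,4⟩
  result₁ = (0 4 2; 0 0 0; 0 3 4)
2) trace h;k:
  e0=⟨1,0,0⟩ h-->⟨1,0,3⟩ k-->⟨0,0,0⟩
  e1=⟨0,1,0⟩ h-->⟨4,3,0⟩ k-->⟨4,0,3⟩
  e2=⟨0,0,1⟩ h-->⟨2,3,3⟩ k-->⟨2,0,4⟩
  result₂ = (0 4 2; 0 0 0; 0 3 4)
Equal? YES — commutes

Answer: COMMUTES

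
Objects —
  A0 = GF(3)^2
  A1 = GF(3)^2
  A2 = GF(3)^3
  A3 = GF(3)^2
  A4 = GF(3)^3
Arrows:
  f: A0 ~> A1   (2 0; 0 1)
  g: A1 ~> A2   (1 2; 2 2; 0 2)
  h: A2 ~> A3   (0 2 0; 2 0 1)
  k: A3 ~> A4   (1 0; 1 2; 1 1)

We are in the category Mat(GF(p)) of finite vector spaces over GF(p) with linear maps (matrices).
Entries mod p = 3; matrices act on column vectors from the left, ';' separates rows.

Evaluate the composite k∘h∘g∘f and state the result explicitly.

Answer: (2 1; 1 1; 0 1)

Trace:
  e0=(1,0) f~>(2,0) g~>(2,1,0) h~>(2,1) k~>(2,1,0)
  e1=(0,1) f~>(0,1) g~>(2,2,2) h~>(1,0) k~>(1,1,1)
result: (2 1; 1 1; 0 1)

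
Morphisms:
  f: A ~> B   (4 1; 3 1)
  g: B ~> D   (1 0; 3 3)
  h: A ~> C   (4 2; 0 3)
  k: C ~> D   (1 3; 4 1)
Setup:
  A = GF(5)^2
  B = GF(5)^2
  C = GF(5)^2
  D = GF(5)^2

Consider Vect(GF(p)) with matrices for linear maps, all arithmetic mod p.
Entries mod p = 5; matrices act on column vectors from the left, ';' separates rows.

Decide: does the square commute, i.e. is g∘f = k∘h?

Along f;g (path 1):
  e0=[1,0] f~>[4,3] g~>[4,1]
  e1=[0,1] f~>[1,1] g~>[1,1]
  composite₁ = (4 1; 1 1)
Along h;k (path 2):
  e0=[1,0] h~>[4,0] k~>[4,1]
  e1=[0,1] h~>[2,3] k~>[1,1]
  composite₂ = (4 1; 1 1)
Equal? YES — commutes

Answer: COMMUTES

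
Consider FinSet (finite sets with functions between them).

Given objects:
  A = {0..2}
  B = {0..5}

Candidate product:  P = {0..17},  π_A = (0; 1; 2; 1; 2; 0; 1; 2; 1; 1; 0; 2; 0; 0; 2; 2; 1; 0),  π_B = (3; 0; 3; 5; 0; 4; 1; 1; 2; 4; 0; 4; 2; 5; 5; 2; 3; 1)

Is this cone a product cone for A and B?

|A|·|B| = 3·6 = 18;  |P| = 18
Check the pairing map k ↦ (π_A(k), π_B(k)):
  0 -> (0,3)
  1 -> (1,0)
  2 -> (2,3)
  3 -> (1,5)
  4 -> (2,0)
  5 -> (0,4)
  6 -> (1,1)
  7 -> (2,1)
  8 -> (1,2)
  9 -> (1,4)
  10 -> (0,0)
  11 -> (2,4)
  12 -> (0,2)
  13 -> (0,5)
  14 -> (2,5)
  15 -> (2,2)
  16 -> (1,3)
  17 -> (0,1)
distinct pairs in image: 18 / 18 needed
  → bijection onto A×B; projections well-typed.

Answer: VALID PRODUCT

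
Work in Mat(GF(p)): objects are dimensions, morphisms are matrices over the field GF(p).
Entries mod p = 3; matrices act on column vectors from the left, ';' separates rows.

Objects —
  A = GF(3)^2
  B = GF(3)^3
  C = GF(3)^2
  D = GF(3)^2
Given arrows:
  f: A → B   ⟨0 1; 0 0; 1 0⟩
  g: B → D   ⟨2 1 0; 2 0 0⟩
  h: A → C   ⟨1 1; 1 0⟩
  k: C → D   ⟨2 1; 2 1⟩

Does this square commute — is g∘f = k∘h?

Answer: COMMUTES

Trace:
Path 1 = f;g:
  e0=⟨1,0⟩ f→⟨0,0,1⟩ g→⟨0,0⟩
  e1=⟨0,1⟩ f→⟨1,0,0⟩ g→⟨2,2⟩
  ⟦path⟧₁ = ⟨0 2; 0 2⟩
Path 2 = h;k:
  e0=⟨1,0⟩ h→⟨1,1⟩ k→⟨0,0⟩
  e1=⟨0,1⟩ h→⟨1,0⟩ k→⟨2,2⟩
  ⟦path⟧₂ = ⟨0 2; 0 2⟩
Equal? same morphism ✓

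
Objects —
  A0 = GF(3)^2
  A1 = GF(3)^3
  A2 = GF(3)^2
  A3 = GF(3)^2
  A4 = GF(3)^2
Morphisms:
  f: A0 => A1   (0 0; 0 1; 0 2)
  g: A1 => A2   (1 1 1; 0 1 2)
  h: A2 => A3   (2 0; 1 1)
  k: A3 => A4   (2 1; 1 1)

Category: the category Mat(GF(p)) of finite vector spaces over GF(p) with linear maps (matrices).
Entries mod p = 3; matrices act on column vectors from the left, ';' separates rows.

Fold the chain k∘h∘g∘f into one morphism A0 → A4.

  e0=(1,0) f=>(0,0,0) g=>(0,0) h=>(0,0) k=>(0,0)
  e1=(0,1) f=>(0,1,2) g=>(0,2) h=>(0,2) k=>(2,2)
⟦path⟧: (0 2; 0 2)

Answer: (0 2; 0 2)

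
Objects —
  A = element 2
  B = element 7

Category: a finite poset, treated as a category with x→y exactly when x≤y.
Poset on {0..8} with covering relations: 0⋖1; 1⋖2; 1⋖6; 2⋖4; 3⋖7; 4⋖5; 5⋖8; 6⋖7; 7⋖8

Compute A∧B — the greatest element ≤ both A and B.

Answer: A∧B = 1

Work:
{x : x≤A ∧ x≤B} = {0,1}  (A=2, B=7)
  0 ≤ 1
  1 ≤ 1
glb = 1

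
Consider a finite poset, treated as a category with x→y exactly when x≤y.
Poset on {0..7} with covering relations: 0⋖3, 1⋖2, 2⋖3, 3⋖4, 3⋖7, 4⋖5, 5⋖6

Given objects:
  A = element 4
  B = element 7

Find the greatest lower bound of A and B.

Lower bounds of A=4 and B=7: {0,1,2,3}
  0 <= 3
  1 <= 3
  2 <= 3
  3 <= 3
glb = 3

Answer: A∧B = 3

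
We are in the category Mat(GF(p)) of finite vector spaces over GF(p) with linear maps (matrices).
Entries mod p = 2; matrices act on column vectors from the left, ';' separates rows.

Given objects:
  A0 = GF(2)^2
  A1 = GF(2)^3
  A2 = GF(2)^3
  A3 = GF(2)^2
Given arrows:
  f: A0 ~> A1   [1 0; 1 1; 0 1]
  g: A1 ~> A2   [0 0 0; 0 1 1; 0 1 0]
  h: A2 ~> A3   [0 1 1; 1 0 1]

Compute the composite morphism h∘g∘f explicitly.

Answer: [0 1; 1 1]

Work:
  e0=[1,0] f~>[1,1,0] g~>[0,1,1] h~>[0,1]
  e1=[0,1] f~>[0,1,1] g~>[0,0,1] h~>[1,1]
⟦path⟧: [0 1; 1 1]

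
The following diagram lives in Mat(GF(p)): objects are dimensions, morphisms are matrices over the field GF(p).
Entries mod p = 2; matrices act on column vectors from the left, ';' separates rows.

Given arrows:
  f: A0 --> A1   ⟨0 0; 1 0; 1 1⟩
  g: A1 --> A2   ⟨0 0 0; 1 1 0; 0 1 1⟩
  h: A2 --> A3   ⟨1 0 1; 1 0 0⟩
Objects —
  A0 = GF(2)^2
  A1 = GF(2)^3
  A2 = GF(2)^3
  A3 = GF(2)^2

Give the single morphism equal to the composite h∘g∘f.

Answer: ⟨0 1; 0 0⟩

Derivation:
  e0=⟨1,0⟩ f-->⟨0,1,1⟩ g-->⟨0,1,0⟩ h-->⟨0,0⟩
  e1=⟨0,1⟩ f-->⟨0,0,1⟩ g-->⟨0,0,1⟩ h-->⟨1,0⟩
result: ⟨0 1; 0 0⟩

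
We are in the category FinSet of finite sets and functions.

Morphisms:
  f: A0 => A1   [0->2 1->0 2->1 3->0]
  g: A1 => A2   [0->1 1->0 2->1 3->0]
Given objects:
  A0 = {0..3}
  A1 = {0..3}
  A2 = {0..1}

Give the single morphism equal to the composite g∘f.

Answer: [0->1 1->1 2->0 3->1]

Trace:
  0 f=>2 g=>1
  1 f=>0 g=>1
  2 f=>1 g=>0
  3 f=>0 g=>1
composite: [0->1 1->1 2->0 3->1]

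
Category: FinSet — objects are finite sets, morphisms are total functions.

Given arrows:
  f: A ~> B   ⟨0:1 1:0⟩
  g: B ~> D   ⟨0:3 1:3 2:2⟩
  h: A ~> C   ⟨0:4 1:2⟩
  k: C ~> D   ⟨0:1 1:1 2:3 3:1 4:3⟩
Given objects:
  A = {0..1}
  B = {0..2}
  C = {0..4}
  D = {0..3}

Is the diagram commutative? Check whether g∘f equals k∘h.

1) trace f;g:
  0 f~>1 g~>3
  1 f~>0 g~>3
  ⟦path⟧₁ = ⟨0:3 1:3⟩
2) trace h;k:
  0 h~>4 k~>3
  1 h~>2 k~>3
  ⟦path⟧₂ = ⟨0:3 1:3⟩
Equal? equal; square commutes

Answer: COMMUTES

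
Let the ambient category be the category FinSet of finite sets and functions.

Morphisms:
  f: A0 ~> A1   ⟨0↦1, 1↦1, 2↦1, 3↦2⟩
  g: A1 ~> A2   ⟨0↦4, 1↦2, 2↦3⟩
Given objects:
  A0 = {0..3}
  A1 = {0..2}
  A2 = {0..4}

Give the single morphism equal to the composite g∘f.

Answer: ⟨0↦2, 1↦2, 2↦2, 3↦3⟩

Derivation:
  0 f~>1 g~>2
  1 f~>1 g~>2
  2 f~>1 g~>2
  3 f~>2 g~>3
⟦path⟧: ⟨0↦2, 1↦2, 2↦2, 3↦3⟩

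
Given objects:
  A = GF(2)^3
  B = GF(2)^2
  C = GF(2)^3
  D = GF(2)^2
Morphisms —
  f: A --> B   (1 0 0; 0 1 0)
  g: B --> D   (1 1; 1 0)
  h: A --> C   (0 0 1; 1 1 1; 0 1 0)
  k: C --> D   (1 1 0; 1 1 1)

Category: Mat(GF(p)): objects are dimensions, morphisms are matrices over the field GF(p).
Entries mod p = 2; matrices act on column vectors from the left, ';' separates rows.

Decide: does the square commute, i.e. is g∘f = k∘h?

Along f;g (path 1):
  e0=[1,0,0] f-->[1,0] g-->[1,1]
  e1=[0,1,0] f-->[0,1] g-->[1,0]
  e2=[0,0,1] f-->[0,0] g-->[0,0]
  composite₁ = (1 1 0; 1 0 0)
Along h;k (path 2):
  e0=[1,0,0] h-->[0,1,0] k-->[1,1]
  e1=[0,1,0] h-->[0,1,1] k-->[1,0]
  e2=[0,0,1] h-->[1,1,0] k-->[0,0]
  composite₂ = (1 1 0; 1 0 0)
Equal? same morphism ✓

Answer: COMMUTES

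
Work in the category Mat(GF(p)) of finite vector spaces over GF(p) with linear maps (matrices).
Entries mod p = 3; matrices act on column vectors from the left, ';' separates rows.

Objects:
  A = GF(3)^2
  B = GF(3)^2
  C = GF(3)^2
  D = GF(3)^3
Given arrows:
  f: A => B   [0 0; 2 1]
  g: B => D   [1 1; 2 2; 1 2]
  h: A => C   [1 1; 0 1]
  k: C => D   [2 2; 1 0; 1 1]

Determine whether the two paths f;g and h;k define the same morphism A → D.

Path 1 = f;g:
  e0=⟨1,0⟩ f=>⟨0,2⟩ g=>⟨2,1,1⟩
  e1=⟨0,1⟩ f=>⟨0,1⟩ g=>⟨1,2,2⟩
  ⟦path⟧₁ = [2 1; 1 2; 1 2]
Path 2 = h;k:
  e0=⟨1,0⟩ h=>⟨1,0⟩ k=>⟨2,1,1⟩
  e1=⟨0,1⟩ h=>⟨1,1⟩ k=>⟨1,1,2⟩
  ⟦path⟧₂ = [2 1; 1 1; 1 2]
Equal? NO — does not commute

Answer: DOES NOT COMMUTE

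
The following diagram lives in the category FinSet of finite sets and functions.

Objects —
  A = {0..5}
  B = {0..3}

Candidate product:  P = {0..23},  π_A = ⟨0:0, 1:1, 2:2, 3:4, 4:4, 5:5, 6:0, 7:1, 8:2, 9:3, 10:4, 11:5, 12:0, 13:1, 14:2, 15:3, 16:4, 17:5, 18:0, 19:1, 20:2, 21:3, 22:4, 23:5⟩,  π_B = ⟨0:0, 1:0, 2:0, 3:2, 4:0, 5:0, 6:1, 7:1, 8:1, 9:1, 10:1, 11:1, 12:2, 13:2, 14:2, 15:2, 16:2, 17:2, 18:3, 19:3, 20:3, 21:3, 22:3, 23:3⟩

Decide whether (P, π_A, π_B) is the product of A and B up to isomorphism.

|A|·|B| = 6·4 = 24;  |P| = 24
Check the pairing map k ↦ (π_A(k), π_B(k)):
  0 : (0,0)
  1 : (1,0)
  2 : (2,0)
  3 : (4,2)
  4 : (4,0)
  5 : (5,0)
  6 : (0,1)
  7 : (1,1)
  8 : (2,1)
  9 : (3,1)
  10 : (4,1)
  11 : (5,1)
  12 : (0,2)
  13 : (1,2)
  14 : (2,2)
  15 : (3,2)
  16 : (4,2)  ✗ repeats pair of k=3
  17 : (5,2)
  18 : (0,3)
  19 : (1,3)
  20 : (2,3)
  21 : (3,3)
  22 : (4,3)
  23 : (5,3)
distinct pairs in image: 23 / 24 needed
  → (4,2) hit at k=3 and k=16

Answer: NOT A VALID PRODUCT — duplicate pair at indices 16,3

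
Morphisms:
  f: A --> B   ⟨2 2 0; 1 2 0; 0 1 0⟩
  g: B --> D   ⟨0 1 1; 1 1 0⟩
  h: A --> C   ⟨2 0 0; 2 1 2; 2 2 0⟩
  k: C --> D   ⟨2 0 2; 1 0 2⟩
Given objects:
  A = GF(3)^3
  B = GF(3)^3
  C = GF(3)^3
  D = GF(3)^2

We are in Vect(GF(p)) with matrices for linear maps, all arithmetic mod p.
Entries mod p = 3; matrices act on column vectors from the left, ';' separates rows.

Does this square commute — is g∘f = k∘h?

Along f;g (path 1):
  e0=(1,0,0) f-->(2,1,0) g-->(1,0)
  e1=(0,1,0) f-->(2,2,1) g-->(0,1)
  e2=(0,0,1) f-->(0,0,0) g-->(0,0)
  ⟦path⟧₁ = ⟨1 0 0; 0 1 0⟩
Along h;k (path 2):
  e0=(1,0,0) h-->(2,2,2) k-->(2,0)
  e1=(0,1,0) h-->(0,1,2) k-->(1,1)
  e2=(0,0,1) h-->(0,2,0) k-->(0,0)
  ⟦path⟧₂ = ⟨2 1 0; 0 1 0⟩
Equal? distinct morphisms ✗

Answer: DOES NOT COMMUTE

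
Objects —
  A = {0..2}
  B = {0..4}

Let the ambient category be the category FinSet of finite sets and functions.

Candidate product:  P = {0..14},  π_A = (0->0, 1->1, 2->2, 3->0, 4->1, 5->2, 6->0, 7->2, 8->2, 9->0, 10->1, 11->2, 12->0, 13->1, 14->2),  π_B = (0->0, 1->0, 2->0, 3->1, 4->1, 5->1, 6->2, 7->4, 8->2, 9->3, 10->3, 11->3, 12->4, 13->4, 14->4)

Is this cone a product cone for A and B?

|A|·|B| = 3·5 = 15;  |P| = 15
Check the pairing map k ↦ (π_A(k), π_B(k)):
  0 -> (0,0)
  1 -> (1,0)
  2 -> (2,0)
  3 -> (0,1)
  4 -> (1,1)
  5 -> (2,1)
  6 -> (0,2)
  7 -> (2,4)
  8 -> (2,2)
  9 -> (0,3)
  10 -> (1,3)
  11 -> (2,3)
  12 -> (0,4)
  13 -> (1,4)
  14 -> (2,4)  ✗ repeats pair of k=7
distinct pairs in image: 14 / 15 needed
  → (2,4) hit at k=7 and k=14

Answer: NOT A VALID PRODUCT — duplicate pair at indices 14,7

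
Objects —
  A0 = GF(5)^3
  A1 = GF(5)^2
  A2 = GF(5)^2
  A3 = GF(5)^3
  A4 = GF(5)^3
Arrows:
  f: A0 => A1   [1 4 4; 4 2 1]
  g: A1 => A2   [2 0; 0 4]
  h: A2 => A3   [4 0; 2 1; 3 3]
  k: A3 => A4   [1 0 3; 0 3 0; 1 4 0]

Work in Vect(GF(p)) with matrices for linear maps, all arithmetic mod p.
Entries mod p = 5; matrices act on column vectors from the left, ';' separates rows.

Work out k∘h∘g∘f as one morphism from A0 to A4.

Answer: [0 1 0; 0 2 0; 3 3 2]

Work:
  e0=[1,0,0] f=>[1,4] g=>[2,1] h=>[3,0,4] k=>[0,0,3]
  e1=[0,1,0] f=>[4,2] g=>[3,3] h=>[2,4,3] k=>[1,2,3]
  e2=[0,0,1] f=>[4,1] g=>[3,4] h=>[2,0,1] k=>[0,0,2]
result: [0 1 0; 0 2 0; 3 3 2]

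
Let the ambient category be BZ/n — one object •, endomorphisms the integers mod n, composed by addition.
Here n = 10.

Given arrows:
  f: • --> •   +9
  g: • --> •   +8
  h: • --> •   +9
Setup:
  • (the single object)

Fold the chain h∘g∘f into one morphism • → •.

  0 +9≡9 +8≡7 +9≡6  (mod 10)
composite: +6

Answer: +6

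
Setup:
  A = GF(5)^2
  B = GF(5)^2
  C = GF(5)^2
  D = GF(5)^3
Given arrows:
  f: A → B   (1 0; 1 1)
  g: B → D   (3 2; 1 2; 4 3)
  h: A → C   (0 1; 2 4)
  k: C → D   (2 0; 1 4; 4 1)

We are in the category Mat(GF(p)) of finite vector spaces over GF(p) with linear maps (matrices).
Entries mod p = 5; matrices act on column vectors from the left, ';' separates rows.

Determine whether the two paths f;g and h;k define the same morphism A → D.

Along f;g (path 1):
  e0=[1,0] f→[1,1] g→[0,3,2]
  e1=[0,1] f→[0,1] g→[2,2,3]
  ⟦path⟧₁ = (0 2; 3 2; 2 3)
Along h;k (path 2):
  e0=[1,0] h→[0,2] k→[0,3,2]
  e1=[0,1] h→[1,4] k→[2,2,3]
  ⟦path⟧₂ = (0 2; 3 2; 2 3)
Equal? equal; square commutes

Answer: COMMUTES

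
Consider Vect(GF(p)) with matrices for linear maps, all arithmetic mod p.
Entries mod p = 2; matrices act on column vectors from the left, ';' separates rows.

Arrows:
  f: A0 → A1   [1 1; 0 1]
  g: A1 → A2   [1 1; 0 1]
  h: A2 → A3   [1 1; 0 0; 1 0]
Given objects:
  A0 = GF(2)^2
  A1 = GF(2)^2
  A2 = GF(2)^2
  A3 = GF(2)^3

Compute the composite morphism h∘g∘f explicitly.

  e0=(1,0) f→(1,0) g→(1,0) h→(1,0,1)
  e1=(0,1) f→(1,1) g→(0,1) h→(1,0,0)
⟦path⟧: [1 1; 0 0; 1 0]

Answer: [1 1; 0 0; 1 0]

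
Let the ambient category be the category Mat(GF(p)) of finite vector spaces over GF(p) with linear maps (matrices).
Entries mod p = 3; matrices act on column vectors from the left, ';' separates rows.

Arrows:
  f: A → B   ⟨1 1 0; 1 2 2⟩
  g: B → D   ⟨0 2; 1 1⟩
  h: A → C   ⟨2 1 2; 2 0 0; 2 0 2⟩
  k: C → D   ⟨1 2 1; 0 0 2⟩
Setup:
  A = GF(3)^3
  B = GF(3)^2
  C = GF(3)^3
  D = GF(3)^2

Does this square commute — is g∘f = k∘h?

Path 1 = f;g:
  e0=(1,0,0) f→(1,1) g→(2,2)
  e1=(0,1,0) f→(1,2) g→(1,0)
  e2=(0,0,1) f→(0,2) g→(1,2)
  composite₁ = ⟨2 1 1; 2 0 2⟩
Path 2 = h;k:
  e0=(1,0,0) h→(2,2,2) k→(2,1)
  e1=(0,1,0) h→(1,0,0) k→(1,0)
  e2=(0,0,1) h→(2,0,2) k→(1,1)
  composite₂ = ⟨2 1 1; 1 0 1⟩
Equal? distinct morphisms ✗

Answer: DOES NOT COMMUTE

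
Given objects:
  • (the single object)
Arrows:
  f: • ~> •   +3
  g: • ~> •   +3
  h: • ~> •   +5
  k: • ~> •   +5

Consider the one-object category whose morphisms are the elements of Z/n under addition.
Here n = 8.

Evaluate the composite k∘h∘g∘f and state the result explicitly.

  0 +3≡3 +3≡6 +5≡3 +5≡0  (mod 8)
composite: +0

Answer: +0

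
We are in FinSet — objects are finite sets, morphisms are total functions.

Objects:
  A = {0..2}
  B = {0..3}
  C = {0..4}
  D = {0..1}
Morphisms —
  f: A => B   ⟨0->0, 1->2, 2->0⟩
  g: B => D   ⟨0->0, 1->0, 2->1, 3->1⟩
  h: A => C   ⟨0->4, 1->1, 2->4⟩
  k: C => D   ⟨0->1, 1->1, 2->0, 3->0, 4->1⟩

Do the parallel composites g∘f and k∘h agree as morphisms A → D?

1) trace f;g:
  0 f=>0 g=>0
  1 f=>2 g=>1
  2 f=>0 g=>0
  ⟦path⟧₁ = ⟨0->0, 1->1, 2->0⟩
2) trace h;k:
  0 h=>4 k=>1
  1 h=>1 k=>1
  2 h=>4 k=>1
  ⟦path⟧₂ = ⟨0->1, 1->1, 2->1⟩
Equal? NO — does not commute

Answer: DOES NOT COMMUTE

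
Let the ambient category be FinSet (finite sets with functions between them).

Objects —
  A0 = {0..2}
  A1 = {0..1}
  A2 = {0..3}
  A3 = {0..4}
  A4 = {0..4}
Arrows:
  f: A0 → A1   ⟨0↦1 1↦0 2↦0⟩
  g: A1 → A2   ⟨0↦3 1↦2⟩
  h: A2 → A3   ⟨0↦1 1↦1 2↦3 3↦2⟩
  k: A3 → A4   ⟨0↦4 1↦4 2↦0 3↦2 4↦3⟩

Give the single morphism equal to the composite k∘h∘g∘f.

  0 f→1 g→2 h→3 k→2
  1 f→0 g→3 h→2 k→0
  2 f→0 g→3 h→2 k→0
result: ⟨0↦2 1↦0 2↦0⟩

Answer: ⟨0↦2 1↦0 2↦0⟩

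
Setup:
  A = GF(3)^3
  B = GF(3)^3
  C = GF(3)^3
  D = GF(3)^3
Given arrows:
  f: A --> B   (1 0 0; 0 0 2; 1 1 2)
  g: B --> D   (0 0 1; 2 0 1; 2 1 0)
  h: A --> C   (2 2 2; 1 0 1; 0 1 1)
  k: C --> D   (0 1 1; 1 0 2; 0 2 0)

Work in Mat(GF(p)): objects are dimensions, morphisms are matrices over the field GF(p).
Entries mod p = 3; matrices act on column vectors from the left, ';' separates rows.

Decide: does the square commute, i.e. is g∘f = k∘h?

Answer: DOES NOT COMMUTE

Work:
Along f;g (path 1):
  e0=⟨1,0,0⟩ f-->⟨1,0,1⟩ g-->⟨1,0,2⟩
  e1=⟨0,1,0⟩ f-->⟨0,0,1⟩ g-->⟨1,1,0⟩
  e2=⟨0,0,1⟩ f-->⟨0,2,2⟩ g-->⟨2,2,2⟩
  ⟦path⟧₁ = (1 1 2; 0 1 2; 2 0 2)
Along h;k (path 2):
  e0=⟨1,0,0⟩ h-->⟨2,1,0⟩ k-->⟨1,2,2⟩
  e1=⟨0,1,0⟩ h-->⟨2,0,1⟩ k-->⟨1,1,0⟩
  e2=⟨0,0,1⟩ h-->⟨2,1,1⟩ k-->⟨2,1,2⟩
  ⟦path⟧₂ = (1 1 2; 2 1 1; 2 0 2)
Equal? distinct morphisms ✗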